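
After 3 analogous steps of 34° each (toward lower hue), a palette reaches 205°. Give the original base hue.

3 steps of 34° (toward lower hue) give a net shift of −102°.
Start = end − shift: 205 + 102 = 307°

307°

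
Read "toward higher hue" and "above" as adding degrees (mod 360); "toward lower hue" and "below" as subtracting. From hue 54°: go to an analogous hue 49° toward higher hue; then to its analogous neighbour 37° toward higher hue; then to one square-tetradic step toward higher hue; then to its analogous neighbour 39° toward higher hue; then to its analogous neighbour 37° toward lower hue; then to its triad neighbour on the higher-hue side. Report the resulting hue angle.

352°

analog 49° ↑ +49°: 54 + 49 = 103°
analog 37° ↑ +37°: 103 + 37 = 140°
square ↑ +90°: 140 + 90 = 230°
analog 39° ↑ +39°: 230 + 39 = 269°
analog 37° ↓ −37°: 269 − 37 = 232°
triadic ↑ +120°: 232 + 120 = 352°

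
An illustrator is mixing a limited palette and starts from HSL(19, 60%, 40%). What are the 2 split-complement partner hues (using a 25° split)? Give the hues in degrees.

174° and 224°

Split-complementary hues sit 25° either side of the complement.
Complement of 19 deg: 19 + 180 = 199°
199 − 25 = 174°
199 + 25 = 224°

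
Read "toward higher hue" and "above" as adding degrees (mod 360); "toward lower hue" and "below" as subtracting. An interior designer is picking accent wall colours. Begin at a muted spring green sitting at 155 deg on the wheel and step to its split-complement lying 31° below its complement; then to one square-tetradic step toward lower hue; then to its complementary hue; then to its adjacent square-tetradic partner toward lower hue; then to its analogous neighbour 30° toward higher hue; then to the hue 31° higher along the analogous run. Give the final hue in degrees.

split-comp 31° ↓ +149°: 155 + 149 = 304°
square ↓ −90°: 304 − 90 = 214°
complement +180°: 214 + 180 = 394 → 394 − 360 = 34°
square ↓ −90°: 34 − 90 = -56 → -56 + 360 = 304°
analog 30° ↑ +30°: 304 + 30 = 334°
analog 31° ↑ +31°: 334 + 31 = 365 → 365 − 360 = 5°

5°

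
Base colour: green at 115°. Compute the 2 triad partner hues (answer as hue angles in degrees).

A triad places three hues 120° apart.
115 + 120 = 235°
115 + 240 = 355°

235° and 355°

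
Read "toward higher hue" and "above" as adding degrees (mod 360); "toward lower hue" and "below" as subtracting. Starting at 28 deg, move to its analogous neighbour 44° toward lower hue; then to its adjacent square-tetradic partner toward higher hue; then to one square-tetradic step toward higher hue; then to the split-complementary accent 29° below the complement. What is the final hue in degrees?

28 − 44 = -16 → -16 + 360 = 344°   (analog 44° ↓)
344 + 90 = 434 → 434 − 360 = 74°   (square ↑)
74 + 90 = 164°   (square ↑)
164 + 151 = 315°   (split-comp 29° ↓)

315°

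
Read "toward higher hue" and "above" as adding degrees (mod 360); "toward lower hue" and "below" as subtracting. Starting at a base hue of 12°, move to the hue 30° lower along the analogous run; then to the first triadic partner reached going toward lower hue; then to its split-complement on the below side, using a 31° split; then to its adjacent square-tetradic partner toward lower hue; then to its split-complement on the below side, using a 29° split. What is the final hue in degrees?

72°

12 − 30 = -18 → -18 + 360 = 342°   (analog 30° ↓)
342 − 120 = 222°   (triadic ↓)
222 + 149 = 371 → 371 − 360 = 11°   (split-comp 31° ↓)
11 − 90 = -79 → -79 + 360 = 281°   (square ↓)
281 + 151 = 432 → 432 − 360 = 72°   (split-comp 29° ↓)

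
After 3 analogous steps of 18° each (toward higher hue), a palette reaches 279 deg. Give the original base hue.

3 steps of 18° (toward higher hue) give a net shift of +54°.
Start = end − shift: 279 − 54 = 225°

225°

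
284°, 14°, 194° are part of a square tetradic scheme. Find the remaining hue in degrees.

104°

A square tetradic scheme places four hues every 90°.
The full set through 14° is {14°, 104°, 194°, 284°}.
Given {14°, 194°, 284°}, the missing hue is 104°.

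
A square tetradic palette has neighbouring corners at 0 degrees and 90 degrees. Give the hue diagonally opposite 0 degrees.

180°

A square tetradic scheme places four hues 90° apart; opposite corners are 180° apart.
0 + 180 = 180°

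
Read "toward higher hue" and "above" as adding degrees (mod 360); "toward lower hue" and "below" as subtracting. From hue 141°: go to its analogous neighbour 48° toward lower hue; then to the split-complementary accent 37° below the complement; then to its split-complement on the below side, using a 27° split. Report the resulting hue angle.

29°

141 − 48 = 93°   (analog 48° ↓)
93 + 143 = 236°   (split-comp 37° ↓)
236 + 153 = 389 → 389 − 360 = 29°   (split-comp 27° ↓)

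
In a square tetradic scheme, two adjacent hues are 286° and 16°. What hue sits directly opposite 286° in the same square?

A square tetradic scheme places four hues 90° apart; opposite corners are 180° apart.
286 + 180 = 466 → 466 − 360 = 106°

106°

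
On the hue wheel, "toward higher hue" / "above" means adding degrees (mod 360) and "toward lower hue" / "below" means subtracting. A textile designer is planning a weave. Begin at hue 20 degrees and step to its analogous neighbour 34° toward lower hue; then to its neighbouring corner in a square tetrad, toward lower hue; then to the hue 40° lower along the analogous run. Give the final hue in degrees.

216°

−34° (analog 34° ↓): 20 − 34 = -14 → -14 + 360 = 346°
−90° (square ↓): 346 − 90 = 256°
−40° (analog 40° ↓): 256 − 40 = 216°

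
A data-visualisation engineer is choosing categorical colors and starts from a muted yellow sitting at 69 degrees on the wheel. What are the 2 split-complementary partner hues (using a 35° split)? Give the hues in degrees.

214° and 284°

Split-complementary hues sit 35° either side of the complement.
Complement of 69 degrees: 69 + 180 = 249°
249 − 35 = 214°
249 + 35 = 284°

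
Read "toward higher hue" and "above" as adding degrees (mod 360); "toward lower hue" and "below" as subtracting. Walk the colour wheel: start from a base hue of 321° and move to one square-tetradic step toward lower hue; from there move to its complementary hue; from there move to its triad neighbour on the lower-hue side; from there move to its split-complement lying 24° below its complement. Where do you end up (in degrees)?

−90° (square ↓): 321 − 90 = 231°
+180° (complement): 231 + 180 = 411 → 411 − 360 = 51°
−120° (triadic ↓): 51 − 120 = -69 → -69 + 360 = 291°
+156° (split-comp 24° ↓): 291 + 156 = 447 → 447 − 360 = 87°

87°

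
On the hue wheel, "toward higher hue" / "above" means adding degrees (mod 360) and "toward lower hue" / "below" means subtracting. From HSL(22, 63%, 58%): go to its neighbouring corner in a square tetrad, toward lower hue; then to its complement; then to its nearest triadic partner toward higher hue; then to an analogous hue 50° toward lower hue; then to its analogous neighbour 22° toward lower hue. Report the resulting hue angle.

160°

22 − 90 = -68 → -68 + 360 = 292°   (square ↓)
292 + 180 = 472 → 472 − 360 = 112°   (complement)
112 + 120 = 232°   (triadic ↑)
232 − 50 = 182°   (analog 50° ↓)
182 − 22 = 160°   (analog 22° ↓)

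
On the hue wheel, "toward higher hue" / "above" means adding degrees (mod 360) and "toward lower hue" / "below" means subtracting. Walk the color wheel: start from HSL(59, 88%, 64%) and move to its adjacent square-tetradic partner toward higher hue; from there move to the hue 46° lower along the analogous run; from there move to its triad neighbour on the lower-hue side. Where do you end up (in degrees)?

square ↑ +90°: 59 + 90 = 149°
analog 46° ↓ −46°: 149 − 46 = 103°
triadic ↓ −120°: 103 − 120 = -17 → -17 + 360 = 343°

343°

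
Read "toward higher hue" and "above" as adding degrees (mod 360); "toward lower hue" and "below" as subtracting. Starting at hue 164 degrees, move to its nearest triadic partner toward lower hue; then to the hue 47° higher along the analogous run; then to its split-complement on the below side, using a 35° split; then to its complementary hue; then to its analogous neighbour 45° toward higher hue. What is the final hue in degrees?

triadic ↓ −120°: 164 − 120 = 44°
analog 47° ↑ +47°: 44 + 47 = 91°
split-comp 35° ↓ +145°: 91 + 145 = 236°
complement +180°: 236 + 180 = 416 → 416 − 360 = 56°
analog 45° ↑ +45°: 56 + 45 = 101°

101°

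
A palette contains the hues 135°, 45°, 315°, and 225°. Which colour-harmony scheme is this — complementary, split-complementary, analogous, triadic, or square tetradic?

square tetradic

Sort the hues: 45°, 135°, 225°, 315°.
Successive gaps around the wheel: 90°, 90°, 90°, 90°.
Four hues every 90° form a square tetradic scheme.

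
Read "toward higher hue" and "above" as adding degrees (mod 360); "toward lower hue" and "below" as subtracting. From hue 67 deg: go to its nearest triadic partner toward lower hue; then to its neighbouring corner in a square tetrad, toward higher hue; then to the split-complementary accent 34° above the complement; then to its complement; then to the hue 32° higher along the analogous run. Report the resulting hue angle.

67 − 120 = -53 → -53 + 360 = 307°   (triadic ↓)
307 + 90 = 397 → 397 − 360 = 37°   (square ↑)
37 + 214 = 251°   (split-comp 34° ↑)
251 + 180 = 431 → 431 − 360 = 71°   (complement)
71 + 32 = 103°   (analog 32° ↑)

103°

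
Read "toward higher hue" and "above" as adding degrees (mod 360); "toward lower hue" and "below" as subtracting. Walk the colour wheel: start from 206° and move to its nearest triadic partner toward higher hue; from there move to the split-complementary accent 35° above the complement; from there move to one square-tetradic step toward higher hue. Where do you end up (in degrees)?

+120° (triadic ↑): 206 + 120 = 326°
+215° (split-comp 35° ↑): 326 + 215 = 541 → 541 − 360 = 181°
+90° (square ↑): 181 + 90 = 271°

271°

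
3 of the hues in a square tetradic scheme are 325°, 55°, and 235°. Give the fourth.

A square tetradic scheme places four hues every 90°.
The full set through 55° is {55°, 145°, 235°, 325°}.
Given {55°, 235°, 325°}, the missing hue is 145°.

145°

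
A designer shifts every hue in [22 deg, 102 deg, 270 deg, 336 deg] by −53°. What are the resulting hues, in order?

329°, 49°, 217°, 283°

22 − 53 = -31 → -31 + 360 = 329°
102 − 53 = 49°
270 − 53 = 217°
336 − 53 = 283°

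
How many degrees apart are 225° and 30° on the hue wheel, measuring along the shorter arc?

165°

|225 − 30| = 195.
The shorter arc is 360 − 195 = 165°.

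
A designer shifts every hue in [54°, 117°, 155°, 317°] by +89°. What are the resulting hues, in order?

54 + 89 = 143°
117 + 89 = 206°
155 + 89 = 244°
317 + 89 = 406 → 406 − 360 = 46°

143°, 206°, 244°, 46°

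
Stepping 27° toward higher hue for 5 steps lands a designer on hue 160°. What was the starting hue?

5 steps of 27° (toward higher hue) give a net shift of +135°.
Start = end − shift: 160 − 135 = 25°

25°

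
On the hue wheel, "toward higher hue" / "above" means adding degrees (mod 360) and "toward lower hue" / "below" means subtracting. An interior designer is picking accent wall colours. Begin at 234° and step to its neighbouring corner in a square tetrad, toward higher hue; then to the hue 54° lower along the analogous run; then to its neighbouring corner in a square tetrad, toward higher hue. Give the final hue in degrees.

0°

+90° (square ↑): 234 + 90 = 324°
−54° (analog 54° ↓): 324 − 54 = 270°
+90° (square ↑): 270 + 90 = 360 → 360 − 360 = 0°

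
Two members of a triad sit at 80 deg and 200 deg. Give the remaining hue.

320°

A triad spaces three hues 120° apart.
The full set is {80°, 200°, 320°}.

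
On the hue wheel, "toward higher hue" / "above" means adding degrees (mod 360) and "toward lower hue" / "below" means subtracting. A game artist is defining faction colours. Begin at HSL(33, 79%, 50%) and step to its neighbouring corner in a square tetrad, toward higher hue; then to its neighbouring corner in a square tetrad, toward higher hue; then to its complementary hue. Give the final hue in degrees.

33°

+90° (square ↑): 33 + 90 = 123°
+90° (square ↑): 123 + 90 = 213°
+180° (complement): 213 + 180 = 393 → 393 − 360 = 33°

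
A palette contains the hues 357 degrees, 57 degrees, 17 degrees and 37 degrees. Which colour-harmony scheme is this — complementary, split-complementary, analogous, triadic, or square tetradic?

Sort the hues: 17°, 37°, 57°, 357°.
Successive gaps around the wheel: 20°, 20°, 300°, 20°.
A run of hues at equal small steps (20°) with one large closing gap is an analogous group.

analogous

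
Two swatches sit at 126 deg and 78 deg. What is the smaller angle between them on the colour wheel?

48°

|126 − 78| = 48.
48 ≤ 180, so the shorter arc is 48°.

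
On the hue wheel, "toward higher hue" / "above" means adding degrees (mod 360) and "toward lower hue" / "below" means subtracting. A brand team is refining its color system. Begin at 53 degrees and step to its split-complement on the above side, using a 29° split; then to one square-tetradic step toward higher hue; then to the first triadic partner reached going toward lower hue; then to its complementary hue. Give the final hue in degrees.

52°

+209° (split-comp 29° ↑): 53 + 209 = 262°
+90° (square ↑): 262 + 90 = 352°
−120° (triadic ↓): 352 − 120 = 232°
+180° (complement): 232 + 180 = 412 → 412 − 360 = 52°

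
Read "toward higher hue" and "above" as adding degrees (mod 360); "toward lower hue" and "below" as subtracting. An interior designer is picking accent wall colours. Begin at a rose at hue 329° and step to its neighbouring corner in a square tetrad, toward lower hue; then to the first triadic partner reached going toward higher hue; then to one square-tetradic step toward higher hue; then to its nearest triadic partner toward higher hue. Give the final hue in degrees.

209°

square ↓ −90°: 329 − 90 = 239°
triadic ↑ +120°: 239 + 120 = 359°
square ↑ +90°: 359 + 90 = 449 → 449 − 360 = 89°
triadic ↑ +120°: 89 + 120 = 209°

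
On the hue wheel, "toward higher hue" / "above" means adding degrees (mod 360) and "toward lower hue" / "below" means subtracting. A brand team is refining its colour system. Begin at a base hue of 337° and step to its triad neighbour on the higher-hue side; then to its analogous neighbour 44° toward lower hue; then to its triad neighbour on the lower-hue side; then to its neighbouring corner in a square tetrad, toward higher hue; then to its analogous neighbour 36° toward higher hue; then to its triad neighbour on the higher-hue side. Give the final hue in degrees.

337 + 120 = 457 → 457 − 360 = 97°   (triadic ↑)
97 − 44 = 53°   (analog 44° ↓)
53 − 120 = -67 → -67 + 360 = 293°   (triadic ↓)
293 + 90 = 383 → 383 − 360 = 23°   (square ↑)
23 + 36 = 59°   (analog 36° ↑)
59 + 120 = 179°   (triadic ↑)

179°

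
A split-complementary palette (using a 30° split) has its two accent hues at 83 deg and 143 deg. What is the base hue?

293°

The accents sit 30° either side of the complement, so the complement is their short-arc midpoint on the wheel.
Short-arc midpoint of 83° and 143°: 113°.
Base is 180° from the complement: 113 − 180 = -67 → -67 + 360 = 293°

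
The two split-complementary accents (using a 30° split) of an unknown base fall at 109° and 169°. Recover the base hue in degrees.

319°

The accents sit 30° either side of the complement, so the complement is their short-arc midpoint on the wheel.
Short-arc midpoint of 109° and 169°: 139°.
Base is 180° from the complement: 139 − 180 = -41 → -41 + 360 = 319°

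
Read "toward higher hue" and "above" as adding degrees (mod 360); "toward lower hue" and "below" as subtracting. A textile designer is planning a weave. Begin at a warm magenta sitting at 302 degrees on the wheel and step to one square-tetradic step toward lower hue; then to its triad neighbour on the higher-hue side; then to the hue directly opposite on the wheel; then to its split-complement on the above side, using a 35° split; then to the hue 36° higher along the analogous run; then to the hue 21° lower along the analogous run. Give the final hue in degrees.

302 − 90 = 212°   (square ↓)
212 + 120 = 332°   (triadic ↑)
332 + 180 = 512 → 512 − 360 = 152°   (complement)
152 + 215 = 367 → 367 − 360 = 7°   (split-comp 35° ↑)
7 + 36 = 43°   (analog 36° ↑)
43 − 21 = 22°   (analog 21° ↓)

22°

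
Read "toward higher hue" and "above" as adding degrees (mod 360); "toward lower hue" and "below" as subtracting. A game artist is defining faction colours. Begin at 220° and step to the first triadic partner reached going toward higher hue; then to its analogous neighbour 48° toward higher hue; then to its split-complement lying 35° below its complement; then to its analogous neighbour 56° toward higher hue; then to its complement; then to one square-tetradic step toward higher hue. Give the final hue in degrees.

220 + 120 = 340°   (triadic ↑)
340 + 48 = 388 → 388 − 360 = 28°   (analog 48° ↑)
28 + 145 = 173°   (split-comp 35° ↓)
173 + 56 = 229°   (analog 56° ↑)
229 + 180 = 409 → 409 − 360 = 49°   (complement)
49 + 90 = 139°   (square ↑)

139°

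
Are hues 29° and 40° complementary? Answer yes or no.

no

Angular distance: |29 − 40| = 11 = 11°.
Complementary requires 180°.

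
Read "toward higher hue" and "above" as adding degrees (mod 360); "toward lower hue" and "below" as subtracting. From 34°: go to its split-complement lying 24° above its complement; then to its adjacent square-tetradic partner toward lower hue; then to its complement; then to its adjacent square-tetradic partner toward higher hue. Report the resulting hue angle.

34 + 204 = 238°   (split-comp 24° ↑)
238 − 90 = 148°   (square ↓)
148 + 180 = 328°   (complement)
328 + 90 = 418 → 418 − 360 = 58°   (square ↑)

58°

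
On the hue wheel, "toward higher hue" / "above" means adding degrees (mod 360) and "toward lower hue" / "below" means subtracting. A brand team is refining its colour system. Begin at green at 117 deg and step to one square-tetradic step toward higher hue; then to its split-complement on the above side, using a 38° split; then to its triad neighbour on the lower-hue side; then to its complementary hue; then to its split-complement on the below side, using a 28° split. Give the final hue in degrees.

277°

square ↑ +90°: 117 + 90 = 207°
split-comp 38° ↑ +218°: 207 + 218 = 425 → 425 − 360 = 65°
triadic ↓ −120°: 65 − 120 = -55 → -55 + 360 = 305°
complement +180°: 305 + 180 = 485 → 485 − 360 = 125°
split-comp 28° ↓ +152°: 125 + 152 = 277°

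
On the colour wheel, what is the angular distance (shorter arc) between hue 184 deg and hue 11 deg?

173°

|184 − 11| = 173.
173 ≤ 180, so the shorter arc is 173°.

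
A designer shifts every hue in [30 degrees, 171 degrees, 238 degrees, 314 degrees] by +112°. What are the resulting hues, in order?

30 + 112 = 142°
171 + 112 = 283°
238 + 112 = 350°
314 + 112 = 426 → 426 − 360 = 66°

142°, 283°, 350°, 66°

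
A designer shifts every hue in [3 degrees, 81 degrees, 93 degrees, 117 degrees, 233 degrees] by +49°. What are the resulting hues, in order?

3 + 49 = 52°
81 + 49 = 130°
93 + 49 = 142°
117 + 49 = 166°
233 + 49 = 282°

52°, 130°, 142°, 166°, 282°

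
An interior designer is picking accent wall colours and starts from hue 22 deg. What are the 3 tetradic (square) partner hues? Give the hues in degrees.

112°, 202°, 292°

A square tetradic scheme places four hues every 90°.
22 + 90 = 112°
22 + 180 = 202°
22 + 270 = 292°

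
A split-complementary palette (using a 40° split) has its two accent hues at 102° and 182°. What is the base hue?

The accents sit 40° either side of the complement, so the complement is their short-arc midpoint on the wheel.
Short-arc midpoint of 102° and 182°: 142°.
Base is 180° from the complement: 142 − 180 = -38 → -38 + 360 = 322°

322°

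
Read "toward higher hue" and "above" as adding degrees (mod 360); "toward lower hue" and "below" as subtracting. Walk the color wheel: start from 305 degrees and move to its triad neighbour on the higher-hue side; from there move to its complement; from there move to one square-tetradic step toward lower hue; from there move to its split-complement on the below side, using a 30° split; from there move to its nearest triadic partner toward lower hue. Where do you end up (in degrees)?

305 + 120 = 425 → 425 − 360 = 65°   (triadic ↑)
65 + 180 = 245°   (complement)
245 − 90 = 155°   (square ↓)
155 + 150 = 305°   (split-comp 30° ↓)
305 − 120 = 185°   (triadic ↓)

185°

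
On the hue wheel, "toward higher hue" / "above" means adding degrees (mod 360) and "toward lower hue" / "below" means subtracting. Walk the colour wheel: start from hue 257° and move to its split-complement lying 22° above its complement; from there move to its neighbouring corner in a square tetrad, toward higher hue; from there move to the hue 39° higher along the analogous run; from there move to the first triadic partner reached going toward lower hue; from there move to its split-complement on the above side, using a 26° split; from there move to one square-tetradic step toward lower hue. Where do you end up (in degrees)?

224°

split-comp 22° ↑ +202°: 257 + 202 = 459 → 459 − 360 = 99°
square ↑ +90°: 99 + 90 = 189°
analog 39° ↑ +39°: 189 + 39 = 228°
triadic ↓ −120°: 228 − 120 = 108°
split-comp 26° ↑ +206°: 108 + 206 = 314°
square ↓ −90°: 314 − 90 = 224°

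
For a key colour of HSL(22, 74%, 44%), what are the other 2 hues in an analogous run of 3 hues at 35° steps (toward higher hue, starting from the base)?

57° and 92°

Analogous hues sit every 35° along the wheel.
22 + 35 = 57°
22 + 70 = 92°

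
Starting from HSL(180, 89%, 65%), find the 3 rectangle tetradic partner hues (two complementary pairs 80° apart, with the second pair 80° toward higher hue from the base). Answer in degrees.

A rectangular tetradic uses two complementary pairs 80° apart: offsets 0°, 80°, 180°, 260°.
180 + 80 = 260°
180 + 180 = 360 → 360 − 360 = 0°
180 + 260 = 440 → 440 − 360 = 80°

260°, 0°, 80°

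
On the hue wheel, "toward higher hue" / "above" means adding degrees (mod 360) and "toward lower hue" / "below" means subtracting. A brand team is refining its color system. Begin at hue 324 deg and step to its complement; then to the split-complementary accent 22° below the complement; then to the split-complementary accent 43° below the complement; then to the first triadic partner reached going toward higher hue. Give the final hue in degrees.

199°

complement +180°: 324 + 180 = 504 → 504 − 360 = 144°
split-comp 22° ↓ +158°: 144 + 158 = 302°
split-comp 43° ↓ +137°: 302 + 137 = 439 → 439 − 360 = 79°
triadic ↑ +120°: 79 + 120 = 199°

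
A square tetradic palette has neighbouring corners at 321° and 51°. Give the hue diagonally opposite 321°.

141°

A square tetradic scheme places four hues 90° apart; opposite corners are 180° apart.
321 + 180 = 501 → 501 − 360 = 141°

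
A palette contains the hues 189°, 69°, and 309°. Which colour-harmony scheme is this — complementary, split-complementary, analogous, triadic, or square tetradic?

triadic

Sort the hues: 69°, 189°, 309°.
Successive gaps around the wheel: 120°, 120°, 120°.
Three hues equally spaced 120° apart form a triad.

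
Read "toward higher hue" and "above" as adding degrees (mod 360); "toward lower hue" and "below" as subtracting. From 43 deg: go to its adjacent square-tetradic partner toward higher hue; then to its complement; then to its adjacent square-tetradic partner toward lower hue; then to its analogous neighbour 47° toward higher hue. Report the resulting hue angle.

square ↑ +90°: 43 + 90 = 133°
complement +180°: 133 + 180 = 313°
square ↓ −90°: 313 − 90 = 223°
analog 47° ↑ +47°: 223 + 47 = 270°

270°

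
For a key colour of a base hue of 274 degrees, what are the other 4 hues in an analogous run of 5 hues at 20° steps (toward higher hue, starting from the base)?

294°, 314°, 334° and 354°

Analogous hues sit every 20° along the wheel.
274 + 20 = 294°
274 + 40 = 314°
274 + 60 = 334°
274 + 80 = 354°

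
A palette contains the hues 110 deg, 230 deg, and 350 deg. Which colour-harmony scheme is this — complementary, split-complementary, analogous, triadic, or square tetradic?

Sort the hues: 110°, 230°, 350°.
Successive gaps around the wheel: 120°, 120°, 120°.
Three hues equally spaced 120° apart form a triad.

triadic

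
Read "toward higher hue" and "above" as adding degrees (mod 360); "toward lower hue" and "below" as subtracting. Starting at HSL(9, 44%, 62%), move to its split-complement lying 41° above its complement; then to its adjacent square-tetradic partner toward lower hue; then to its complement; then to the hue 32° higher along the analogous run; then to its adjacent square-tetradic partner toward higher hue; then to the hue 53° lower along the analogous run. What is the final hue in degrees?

split-comp 41° ↑ +221°: 9 + 221 = 230°
square ↓ −90°: 230 − 90 = 140°
complement +180°: 140 + 180 = 320°
analog 32° ↑ +32°: 320 + 32 = 352°
square ↑ +90°: 352 + 90 = 442 → 442 − 360 = 82°
analog 53° ↓ −53°: 82 − 53 = 29°

29°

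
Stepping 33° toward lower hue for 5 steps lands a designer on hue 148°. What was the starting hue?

5 steps of 33° (toward lower hue) give a net shift of −165°.
Start = end − shift: 148 + 165 = 313°

313°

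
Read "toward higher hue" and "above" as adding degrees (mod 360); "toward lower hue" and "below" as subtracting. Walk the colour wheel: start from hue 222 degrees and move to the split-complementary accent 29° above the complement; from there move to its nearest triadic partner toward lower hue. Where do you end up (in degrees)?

222 + 209 = 431 → 431 − 360 = 71°   (split-comp 29° ↑)
71 − 120 = -49 → -49 + 360 = 311°   (triadic ↓)

311°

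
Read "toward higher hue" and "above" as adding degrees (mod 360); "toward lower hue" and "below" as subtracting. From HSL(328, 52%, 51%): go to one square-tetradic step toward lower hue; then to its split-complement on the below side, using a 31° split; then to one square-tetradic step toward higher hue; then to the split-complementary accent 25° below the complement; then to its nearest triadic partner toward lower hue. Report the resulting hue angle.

152°

328 − 90 = 238°   (square ↓)
238 + 149 = 387 → 387 − 360 = 27°   (split-comp 31° ↓)
27 + 90 = 117°   (square ↑)
117 + 155 = 272°   (split-comp 25° ↓)
272 − 120 = 152°   (triadic ↓)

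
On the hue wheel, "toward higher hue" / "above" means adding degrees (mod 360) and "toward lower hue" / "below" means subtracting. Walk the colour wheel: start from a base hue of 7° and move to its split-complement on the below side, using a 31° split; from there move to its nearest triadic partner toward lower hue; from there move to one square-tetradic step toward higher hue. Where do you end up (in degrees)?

126°

+149° (split-comp 31° ↓): 7 + 149 = 156°
−120° (triadic ↓): 156 − 120 = 36°
+90° (square ↑): 36 + 90 = 126°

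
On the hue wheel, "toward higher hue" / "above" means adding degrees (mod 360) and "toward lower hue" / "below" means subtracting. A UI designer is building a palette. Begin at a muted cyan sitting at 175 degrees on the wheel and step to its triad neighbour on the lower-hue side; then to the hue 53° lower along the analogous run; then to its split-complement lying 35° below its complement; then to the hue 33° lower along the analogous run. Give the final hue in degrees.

114°

−120° (triadic ↓): 175 − 120 = 55°
−53° (analog 53° ↓): 55 − 53 = 2°
+145° (split-comp 35° ↓): 2 + 145 = 147°
−33° (analog 33° ↓): 147 − 33 = 114°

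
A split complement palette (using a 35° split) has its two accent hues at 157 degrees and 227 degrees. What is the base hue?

12°

The accents sit 35° either side of the complement, so the complement is their short-arc midpoint on the wheel.
Short-arc midpoint of 157° and 227°: 192°.
Base is 180° from the complement: 192 − 180 = 12°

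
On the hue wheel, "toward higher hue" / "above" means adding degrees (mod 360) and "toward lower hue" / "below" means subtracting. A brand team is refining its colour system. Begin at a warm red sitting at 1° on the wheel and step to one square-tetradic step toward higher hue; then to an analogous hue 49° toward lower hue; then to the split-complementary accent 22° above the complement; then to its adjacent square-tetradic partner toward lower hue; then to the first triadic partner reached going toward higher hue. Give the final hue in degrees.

274°

square ↑ +90°: 1 + 90 = 91°
analog 49° ↓ −49°: 91 − 49 = 42°
split-comp 22° ↑ +202°: 42 + 202 = 244°
square ↓ −90°: 244 − 90 = 154°
triadic ↑ +120°: 154 + 120 = 274°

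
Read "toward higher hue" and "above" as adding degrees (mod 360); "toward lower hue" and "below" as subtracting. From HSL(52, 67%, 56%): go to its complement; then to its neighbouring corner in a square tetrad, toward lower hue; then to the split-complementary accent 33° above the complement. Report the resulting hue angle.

355°

complement +180°: 52 + 180 = 232°
square ↓ −90°: 232 − 90 = 142°
split-comp 33° ↑ +213°: 142 + 213 = 355°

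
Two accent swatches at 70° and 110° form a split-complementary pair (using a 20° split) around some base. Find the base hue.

270°

The accents sit 20° either side of the complement, so the complement is their short-arc midpoint on the wheel.
Short-arc midpoint of 70° and 110°: 90°.
Base is 180° from the complement: 90 − 180 = -90 → -90 + 360 = 270°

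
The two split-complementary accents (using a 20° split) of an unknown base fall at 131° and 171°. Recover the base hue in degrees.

331°

The accents sit 20° either side of the complement, so the complement is their short-arc midpoint on the wheel.
Short-arc midpoint of 131° and 171°: 151°.
Base is 180° from the complement: 151 − 180 = -29 → -29 + 360 = 331°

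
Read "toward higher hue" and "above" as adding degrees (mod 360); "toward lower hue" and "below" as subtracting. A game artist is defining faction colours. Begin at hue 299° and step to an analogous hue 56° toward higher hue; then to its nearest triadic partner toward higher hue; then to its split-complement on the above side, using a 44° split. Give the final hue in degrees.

339°

299 + 56 = 355°   (analog 56° ↑)
355 + 120 = 475 → 475 − 360 = 115°   (triadic ↑)
115 + 224 = 339°   (split-comp 44° ↑)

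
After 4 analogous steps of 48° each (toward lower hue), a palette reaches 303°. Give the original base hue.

4 steps of 48° (toward lower hue) give a net shift of −192°.
Start = end − shift: 303 + 192 = 495 → 495 − 360 = 135°

135°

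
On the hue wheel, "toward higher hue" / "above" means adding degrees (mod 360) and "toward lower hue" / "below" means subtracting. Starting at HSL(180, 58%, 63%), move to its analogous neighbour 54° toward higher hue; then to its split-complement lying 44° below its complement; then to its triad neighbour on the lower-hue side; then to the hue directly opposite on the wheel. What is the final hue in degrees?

180 + 54 = 234°   (analog 54° ↑)
234 + 136 = 370 → 370 − 360 = 10°   (split-comp 44° ↓)
10 − 120 = -110 → -110 + 360 = 250°   (triadic ↓)
250 + 180 = 430 → 430 − 360 = 70°   (complement)

70°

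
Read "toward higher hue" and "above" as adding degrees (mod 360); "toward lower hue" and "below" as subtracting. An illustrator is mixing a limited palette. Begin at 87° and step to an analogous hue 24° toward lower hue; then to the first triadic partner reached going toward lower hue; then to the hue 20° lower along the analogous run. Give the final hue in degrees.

283°

87 − 24 = 63°   (analog 24° ↓)
63 − 120 = -57 → -57 + 360 = 303°   (triadic ↓)
303 − 20 = 283°   (analog 20° ↓)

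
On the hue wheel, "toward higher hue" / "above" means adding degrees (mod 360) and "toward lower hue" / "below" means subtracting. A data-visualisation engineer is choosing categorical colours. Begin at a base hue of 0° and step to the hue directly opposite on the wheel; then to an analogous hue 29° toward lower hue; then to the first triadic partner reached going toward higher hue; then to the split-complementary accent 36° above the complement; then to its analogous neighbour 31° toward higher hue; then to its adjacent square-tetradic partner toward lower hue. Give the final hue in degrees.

0 + 180 = 180°   (complement)
180 − 29 = 151°   (analog 29° ↓)
151 + 120 = 271°   (triadic ↑)
271 + 216 = 487 → 487 − 360 = 127°   (split-comp 36° ↑)
127 + 31 = 158°   (analog 31° ↑)
158 − 90 = 68°   (square ↓)

68°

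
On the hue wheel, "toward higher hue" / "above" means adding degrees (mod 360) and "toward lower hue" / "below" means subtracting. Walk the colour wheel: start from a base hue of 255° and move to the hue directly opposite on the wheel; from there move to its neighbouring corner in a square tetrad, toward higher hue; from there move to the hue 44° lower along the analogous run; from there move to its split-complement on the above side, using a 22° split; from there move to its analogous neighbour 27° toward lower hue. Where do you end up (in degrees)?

296°

complement +180°: 255 + 180 = 435 → 435 − 360 = 75°
square ↑ +90°: 75 + 90 = 165°
analog 44° ↓ −44°: 165 − 44 = 121°
split-comp 22° ↑ +202°: 121 + 202 = 323°
analog 27° ↓ −27°: 323 − 27 = 296°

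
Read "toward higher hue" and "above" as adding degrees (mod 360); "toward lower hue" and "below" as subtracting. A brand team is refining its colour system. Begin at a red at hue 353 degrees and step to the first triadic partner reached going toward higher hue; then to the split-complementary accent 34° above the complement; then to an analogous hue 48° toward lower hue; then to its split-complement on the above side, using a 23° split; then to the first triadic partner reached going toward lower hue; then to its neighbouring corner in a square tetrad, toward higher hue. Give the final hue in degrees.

92°

triadic ↑ +120°: 353 + 120 = 473 → 473 − 360 = 113°
split-comp 34° ↑ +214°: 113 + 214 = 327°
analog 48° ↓ −48°: 327 − 48 = 279°
split-comp 23° ↑ +203°: 279 + 203 = 482 → 482 − 360 = 122°
triadic ↓ −120°: 122 − 120 = 2°
square ↑ +90°: 2 + 90 = 92°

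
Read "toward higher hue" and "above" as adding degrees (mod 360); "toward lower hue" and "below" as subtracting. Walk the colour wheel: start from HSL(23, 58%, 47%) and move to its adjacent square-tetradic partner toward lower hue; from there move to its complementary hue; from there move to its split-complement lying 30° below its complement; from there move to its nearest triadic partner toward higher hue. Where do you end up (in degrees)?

−90° (square ↓): 23 − 90 = -67 → -67 + 360 = 293°
+180° (complement): 293 + 180 = 473 → 473 − 360 = 113°
+150° (split-comp 30° ↓): 113 + 150 = 263°
+120° (triadic ↑): 263 + 120 = 383 → 383 − 360 = 23°

23°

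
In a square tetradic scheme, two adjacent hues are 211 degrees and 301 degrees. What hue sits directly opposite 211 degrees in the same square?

A square tetradic scheme places four hues 90° apart; opposite corners are 180° apart.
211 + 180 = 391 → 391 − 360 = 31°

31°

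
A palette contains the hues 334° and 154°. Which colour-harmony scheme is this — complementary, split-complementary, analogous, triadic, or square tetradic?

complementary

Sort the hues: 154°, 334°.
Successive gaps around the wheel: 180°, 180°.
Two hues 180° apart are complementary.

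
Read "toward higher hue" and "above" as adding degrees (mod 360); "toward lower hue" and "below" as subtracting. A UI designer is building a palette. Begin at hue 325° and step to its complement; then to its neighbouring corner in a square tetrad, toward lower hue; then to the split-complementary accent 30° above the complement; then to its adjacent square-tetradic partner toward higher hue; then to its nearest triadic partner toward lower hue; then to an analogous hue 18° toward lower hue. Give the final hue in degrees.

325 + 180 = 505 → 505 − 360 = 145°   (complement)
145 − 90 = 55°   (square ↓)
55 + 210 = 265°   (split-comp 30° ↑)
265 + 90 = 355°   (square ↑)
355 − 120 = 235°   (triadic ↓)
235 − 18 = 217°   (analog 18° ↓)

217°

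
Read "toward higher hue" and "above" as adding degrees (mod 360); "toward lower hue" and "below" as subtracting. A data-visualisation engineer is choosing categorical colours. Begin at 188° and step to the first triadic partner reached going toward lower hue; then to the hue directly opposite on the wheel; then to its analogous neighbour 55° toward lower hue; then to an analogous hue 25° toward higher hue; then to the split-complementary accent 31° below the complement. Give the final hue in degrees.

7°

−120° (triadic ↓): 188 − 120 = 68°
+180° (complement): 68 + 180 = 248°
−55° (analog 55° ↓): 248 − 55 = 193°
+25° (analog 25° ↑): 193 + 25 = 218°
+149° (split-comp 31° ↓): 218 + 149 = 367 → 367 − 360 = 7°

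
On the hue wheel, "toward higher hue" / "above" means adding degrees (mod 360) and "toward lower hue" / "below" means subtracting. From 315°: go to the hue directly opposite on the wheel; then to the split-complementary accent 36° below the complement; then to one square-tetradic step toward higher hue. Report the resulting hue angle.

9°

+180° (complement): 315 + 180 = 495 → 495 − 360 = 135°
+144° (split-comp 36° ↓): 135 + 144 = 279°
+90° (square ↑): 279 + 90 = 369 → 369 − 360 = 9°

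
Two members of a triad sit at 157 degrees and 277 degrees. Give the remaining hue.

A triad spaces three hues 120° apart.
The full set is {37°, 157°, 277°}.

37°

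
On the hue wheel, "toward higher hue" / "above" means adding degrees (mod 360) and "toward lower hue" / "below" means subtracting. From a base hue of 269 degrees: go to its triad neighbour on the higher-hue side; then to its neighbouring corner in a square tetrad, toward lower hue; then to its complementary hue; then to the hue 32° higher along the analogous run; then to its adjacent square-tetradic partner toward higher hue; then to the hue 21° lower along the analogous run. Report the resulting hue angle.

220°

+120° (triadic ↑): 269 + 120 = 389 → 389 − 360 = 29°
−90° (square ↓): 29 − 90 = -61 → -61 + 360 = 299°
+180° (complement): 299 + 180 = 479 → 479 − 360 = 119°
+32° (analog 32° ↑): 119 + 32 = 151°
+90° (square ↑): 151 + 90 = 241°
−21° (analog 21° ↓): 241 − 21 = 220°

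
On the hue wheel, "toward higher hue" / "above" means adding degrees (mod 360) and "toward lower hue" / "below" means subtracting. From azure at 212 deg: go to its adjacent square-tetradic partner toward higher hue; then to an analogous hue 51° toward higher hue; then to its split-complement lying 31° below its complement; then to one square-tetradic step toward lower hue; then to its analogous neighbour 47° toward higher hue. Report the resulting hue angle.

99°

square ↑ +90°: 212 + 90 = 302°
analog 51° ↑ +51°: 302 + 51 = 353°
split-comp 31° ↓ +149°: 353 + 149 = 502 → 502 − 360 = 142°
square ↓ −90°: 142 − 90 = 52°
analog 47° ↑ +47°: 52 + 47 = 99°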